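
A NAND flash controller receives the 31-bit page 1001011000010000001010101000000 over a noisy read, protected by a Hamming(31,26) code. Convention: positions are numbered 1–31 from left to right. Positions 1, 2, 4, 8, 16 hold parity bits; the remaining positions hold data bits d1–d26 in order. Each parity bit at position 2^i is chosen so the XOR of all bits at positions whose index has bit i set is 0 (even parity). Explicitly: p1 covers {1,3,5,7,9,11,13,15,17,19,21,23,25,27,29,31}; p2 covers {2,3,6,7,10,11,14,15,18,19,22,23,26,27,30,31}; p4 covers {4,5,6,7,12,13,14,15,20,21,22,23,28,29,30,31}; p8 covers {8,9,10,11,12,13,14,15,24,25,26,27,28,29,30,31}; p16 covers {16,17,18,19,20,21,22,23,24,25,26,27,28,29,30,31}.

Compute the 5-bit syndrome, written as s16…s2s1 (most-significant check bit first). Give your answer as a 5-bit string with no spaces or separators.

00000

s1 (pos 1,3,5,7,9,11,13,15,17,19,21,23,25,27,29,31): 1⊕0⊕0⊕1⊕0⊕0⊕0⊕0⊕0⊕1⊕1⊕1⊕1⊕0⊕0⊕0 = 0
s2 (pos 2,3,6,7,10,11,14,15,18,19,22,23,26,27,30,31): 0⊕0⊕1⊕1⊕0⊕0⊕0⊕0⊕0⊕1⊕0⊕1⊕0⊕0⊕0⊕0 = 0
s4 (pos 4,5,6,7,12,13,14,15,20,21,22,23,28,29,30,31): 1⊕0⊕1⊕1⊕1⊕0⊕0⊕0⊕0⊕1⊕0⊕1⊕0⊕0⊕0⊕0 = 0
s8 (pos 8,9,10,11,12,13,14,15,24,25,26,27,28,29,30,31): 0⊕0⊕0⊕0⊕1⊕0⊕0⊕0⊕0⊕1⊕0⊕0⊕0⊕0⊕0⊕0 = 0
s16 (pos 16,17,18,19,20,21,22,23,24,25,26,27,28,29,30,31): 0⊕0⊕0⊕1⊕0⊕1⊕0⊕1⊕0⊕1⊕0⊕0⊕0⊕0⊕0⊕0 = 0
Syndrome s16…s1 = 00000 → no error.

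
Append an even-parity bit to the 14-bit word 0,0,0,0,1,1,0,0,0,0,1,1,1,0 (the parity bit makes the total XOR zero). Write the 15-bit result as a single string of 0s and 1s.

XOR of the 14 data bits: 0⊕0⊕0⊕0⊕1⊕1⊕0⊕0⊕0⊕0⊕1⊕1⊕1⊕0 = 1
Parity bit = 1 (so all 15 bits XOR to 0).

000011000011101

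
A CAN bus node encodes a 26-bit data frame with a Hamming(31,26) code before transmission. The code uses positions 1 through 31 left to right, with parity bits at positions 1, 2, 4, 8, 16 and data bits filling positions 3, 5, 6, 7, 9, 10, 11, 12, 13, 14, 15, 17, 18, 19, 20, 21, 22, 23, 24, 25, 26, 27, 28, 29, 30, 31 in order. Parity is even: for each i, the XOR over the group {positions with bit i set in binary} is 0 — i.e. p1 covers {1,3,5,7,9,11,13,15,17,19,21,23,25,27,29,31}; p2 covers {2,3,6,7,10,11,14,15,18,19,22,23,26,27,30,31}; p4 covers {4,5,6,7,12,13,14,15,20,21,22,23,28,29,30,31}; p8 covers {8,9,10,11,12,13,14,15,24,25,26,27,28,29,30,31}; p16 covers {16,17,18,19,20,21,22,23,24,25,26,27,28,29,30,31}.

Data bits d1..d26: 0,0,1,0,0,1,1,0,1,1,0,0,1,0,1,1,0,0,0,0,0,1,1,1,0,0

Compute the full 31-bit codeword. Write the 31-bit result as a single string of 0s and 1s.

1001010101101100010110000011100

Place data at non-parity positions: p1 p2 0 p4 0 1 0 p8 0 1 1 0 1 1 0 p16 0 1 0 1 1 0 0 0 0 0 1 1 1 0 0
p1 (pos 1,3,5,7,9,11,13,15,17,19,21,23,25,27,29,31): XOR of data positions = 0⊕0⊕0⊕0⊕1⊕1⊕0⊕0⊕0⊕1⊕0⊕0⊕1⊕1⊕0 = 1
p2 (pos 2,3,6,7,10,11,14,15,18,19,22,23,26,27,30,31): XOR of data positions = 0⊕1⊕0⊕1⊕1⊕1⊕0⊕1⊕0⊕0⊕0⊕0⊕1⊕0⊕0 = 0
p4 (pos 4,5,6,7,12,13,14,15,20,21,22,23,28,29,30,31): XOR of data positions = 0⊕1⊕0⊕0⊕1⊕1⊕0⊕1⊕1⊕0⊕0⊕1⊕1⊕0⊕0 = 1
p8 (pos 8,9,10,11,12,13,14,15,24,25,26,27,28,29,30,31): XOR of data positions = 0⊕1⊕1⊕0⊕1⊕1⊕0⊕0⊕0⊕0⊕1⊕1⊕1⊕0⊕0 = 1
p16 (pos 16,17,18,19,20,21,22,23,24,25,26,27,28,29,30,31): XOR of data positions = 0⊕1⊕0⊕1⊕1⊕0⊕0⊕0⊕0⊕0⊕1⊕1⊕1⊕0⊕0 = 0
Codeword: 1001010101101100010110000011100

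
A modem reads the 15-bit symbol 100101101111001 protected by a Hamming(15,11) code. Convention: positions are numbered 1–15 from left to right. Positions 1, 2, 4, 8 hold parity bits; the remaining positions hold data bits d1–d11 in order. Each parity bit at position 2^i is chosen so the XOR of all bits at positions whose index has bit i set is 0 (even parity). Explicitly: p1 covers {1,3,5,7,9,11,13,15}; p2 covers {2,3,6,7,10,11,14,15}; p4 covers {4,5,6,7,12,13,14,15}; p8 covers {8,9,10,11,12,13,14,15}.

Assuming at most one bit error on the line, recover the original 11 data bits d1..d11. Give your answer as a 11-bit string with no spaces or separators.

00111111000

s1 (pos 1,3,5,7,9,11,13,15): 1⊕0⊕0⊕1⊕1⊕1⊕0⊕1 = 1
s2 (pos 2,3,6,7,10,11,14,15): 0⊕0⊕1⊕1⊕1⊕1⊕0⊕1 = 1
s4 (pos 4,5,6,7,12,13,14,15): 1⊕0⊕1⊕1⊕1⊕0⊕0⊕1 = 1
s8 (pos 8,9,10,11,12,13,14,15): 0⊕1⊕1⊕1⊕1⊕0⊕0⊕1 = 1
Syndrome s8…s1 = 1111 → error at position 15.
Flip position 15: 100101101111001 → 100101101111000
Read data bits from positions 3,5,6,7,9,10,11,12,13,14,15: 00111111000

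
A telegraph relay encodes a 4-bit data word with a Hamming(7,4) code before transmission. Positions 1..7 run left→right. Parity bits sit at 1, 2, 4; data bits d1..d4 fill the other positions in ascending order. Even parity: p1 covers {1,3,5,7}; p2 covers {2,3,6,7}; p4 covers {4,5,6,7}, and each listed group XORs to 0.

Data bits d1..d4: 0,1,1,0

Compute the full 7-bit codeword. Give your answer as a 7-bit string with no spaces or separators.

1100110

Place data at non-parity positions: p1 p2 0 p4 1 1 0
p1 (pos 1,3,5,7): XOR of data positions = 0⊕1⊕0 = 1
p2 (pos 2,3,6,7): XOR of data positions = 0⊕1⊕0 = 1
p4 (pos 4,5,6,7): XOR of data positions = 1⊕1⊕0 = 0
Codeword: 1100110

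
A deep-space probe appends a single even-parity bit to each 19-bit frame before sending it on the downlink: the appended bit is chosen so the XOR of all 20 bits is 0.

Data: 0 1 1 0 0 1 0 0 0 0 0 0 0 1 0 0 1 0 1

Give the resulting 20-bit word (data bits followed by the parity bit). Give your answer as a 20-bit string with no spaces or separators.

01100100000001001010

XOR of the 19 data bits: 0⊕1⊕1⊕0⊕0⊕1⊕0⊕0⊕0⊕0⊕0⊕0⊕0⊕1⊕0⊕0⊕1⊕0⊕1 = 0
Parity bit = 0 (so all 20 bits XOR to 0).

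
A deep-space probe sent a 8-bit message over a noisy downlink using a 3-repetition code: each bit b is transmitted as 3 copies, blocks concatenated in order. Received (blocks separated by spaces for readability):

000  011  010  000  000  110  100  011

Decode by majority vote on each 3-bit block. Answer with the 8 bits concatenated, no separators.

Block 1 (000): 0 ones → 0
Block 2 (011): 2 ones → 1
Block 3 (010): 1 one → 0
Block 4 (000): 0 ones → 0
Block 5 (000): 0 ones → 0
Block 6 (110): 2 ones → 1
Block 7 (100): 1 one → 0
Block 8 (011): 2 ones → 1

01000101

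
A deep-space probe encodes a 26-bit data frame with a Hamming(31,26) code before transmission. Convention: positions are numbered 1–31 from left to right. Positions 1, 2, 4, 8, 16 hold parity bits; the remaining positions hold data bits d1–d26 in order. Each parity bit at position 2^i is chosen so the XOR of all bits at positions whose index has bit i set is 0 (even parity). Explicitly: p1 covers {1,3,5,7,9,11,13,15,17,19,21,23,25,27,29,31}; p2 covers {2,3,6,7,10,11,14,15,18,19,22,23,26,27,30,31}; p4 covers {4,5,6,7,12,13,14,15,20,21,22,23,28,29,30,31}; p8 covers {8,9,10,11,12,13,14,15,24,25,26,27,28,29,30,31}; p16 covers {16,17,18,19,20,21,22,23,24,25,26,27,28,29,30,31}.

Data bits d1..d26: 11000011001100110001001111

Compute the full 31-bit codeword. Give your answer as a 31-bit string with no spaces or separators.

1111100000110010100110001001111

Place data at non-parity positions: p1 p2 1 p4 1 0 0 p8 0 0 1 1 0 0 1 p16 1 0 0 1 1 0 0 0 1 0 0 1 1 1 1
p1 (pos 1,3,5,7,9,11,13,15,17,19,21,23,25,27,29,31): XOR of data positions = 1⊕1⊕0⊕0⊕1⊕0⊕1⊕1⊕0⊕1⊕0⊕1⊕0⊕1⊕1 = 1
p2 (pos 2,3,6,7,10,11,14,15,18,19,22,23,26,27,30,31): XOR of data positions = 1⊕0⊕0⊕0⊕1⊕0⊕1⊕0⊕0⊕0⊕0⊕0⊕0⊕1⊕1 = 1
p4 (pos 4,5,6,7,12,13,14,15,20,21,22,23,28,29,30,31): XOR of data positions = 1⊕0⊕0⊕1⊕0⊕0⊕1⊕1⊕1⊕0⊕0⊕1⊕1⊕1⊕1 = 1
p8 (pos 8,9,10,11,12,13,14,15,24,25,26,27,28,29,30,31): XOR of data positions = 0⊕0⊕1⊕1⊕0⊕0⊕1⊕0⊕1⊕0⊕0⊕1⊕1⊕1⊕1 = 0
p16 (pos 16,17,18,19,20,21,22,23,24,25,26,27,28,29,30,31): XOR of data positions = 1⊕0⊕0⊕1⊕1⊕0⊕0⊕0⊕1⊕0⊕0⊕1⊕1⊕1⊕1 = 0
Codeword: 1111100000110010100110001001111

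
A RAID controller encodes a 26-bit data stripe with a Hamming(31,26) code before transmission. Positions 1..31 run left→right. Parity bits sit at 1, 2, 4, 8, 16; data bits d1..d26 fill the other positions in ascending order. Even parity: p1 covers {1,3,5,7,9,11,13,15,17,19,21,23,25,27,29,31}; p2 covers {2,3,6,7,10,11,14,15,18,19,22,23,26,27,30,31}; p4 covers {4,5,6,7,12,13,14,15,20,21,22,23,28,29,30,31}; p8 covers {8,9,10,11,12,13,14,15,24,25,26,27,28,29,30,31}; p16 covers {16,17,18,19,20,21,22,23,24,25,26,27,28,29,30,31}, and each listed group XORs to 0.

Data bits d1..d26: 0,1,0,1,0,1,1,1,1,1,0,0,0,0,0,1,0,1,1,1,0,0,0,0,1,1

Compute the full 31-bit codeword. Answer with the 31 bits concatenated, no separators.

Place data at non-parity positions: p1 p2 0 p4 1 0 1 p8 0 1 1 1 1 1 0 p16 0 0 0 0 1 0 1 1 1 0 0 0 0 1 1
p1 (pos 1,3,5,7,9,11,13,15,17,19,21,23,25,27,29,31): XOR of data positions = 0⊕1⊕1⊕0⊕1⊕1⊕0⊕0⊕0⊕1⊕1⊕1⊕0⊕0⊕1 = 0
p2 (pos 2,3,6,7,10,11,14,15,18,19,22,23,26,27,30,31): XOR of data positions = 0⊕0⊕1⊕1⊕1⊕1⊕0⊕0⊕0⊕0⊕1⊕0⊕0⊕1⊕1 = 1
p4 (pos 4,5,6,7,12,13,14,15,20,21,22,23,28,29,30,31): XOR of data positions = 1⊕0⊕1⊕1⊕1⊕1⊕0⊕0⊕1⊕0⊕1⊕0⊕0⊕1⊕1 = 1
p8 (pos 8,9,10,11,12,13,14,15,24,25,26,27,28,29,30,31): XOR of data positions = 0⊕1⊕1⊕1⊕1⊕1⊕0⊕1⊕1⊕0⊕0⊕0⊕0⊕1⊕1 = 1
p16 (pos 16,17,18,19,20,21,22,23,24,25,26,27,28,29,30,31): XOR of data positions = 0⊕0⊕0⊕0⊕1⊕0⊕1⊕1⊕1⊕0⊕0⊕0⊕0⊕1⊕1 = 0
Codeword: 0101101101111100000010111000011

0101101101111100000010111000011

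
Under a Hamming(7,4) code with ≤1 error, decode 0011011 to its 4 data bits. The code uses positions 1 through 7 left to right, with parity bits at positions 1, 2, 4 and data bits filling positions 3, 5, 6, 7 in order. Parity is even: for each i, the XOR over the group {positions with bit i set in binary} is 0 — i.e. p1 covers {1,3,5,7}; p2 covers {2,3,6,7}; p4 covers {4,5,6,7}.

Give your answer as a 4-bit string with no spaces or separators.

1001

s1 (pos 1,3,5,7): 0⊕1⊕0⊕1 = 0
s2 (pos 2,3,6,7): 0⊕1⊕1⊕1 = 1
s4 (pos 4,5,6,7): 1⊕0⊕1⊕1 = 1
Syndrome s4…s1 = 110 → error at position 6.
Flip position 6: 0011011 → 0011001
Read data bits from positions 3,5,6,7: 1001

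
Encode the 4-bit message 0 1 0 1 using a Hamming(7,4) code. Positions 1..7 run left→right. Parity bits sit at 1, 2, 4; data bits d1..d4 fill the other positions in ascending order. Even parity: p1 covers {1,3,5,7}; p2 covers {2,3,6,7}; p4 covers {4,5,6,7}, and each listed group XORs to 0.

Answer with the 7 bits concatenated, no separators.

0100101

Place data at non-parity positions: p1 p2 0 p4 1 0 1
p1 (pos 1,3,5,7): XOR of data positions = 0⊕1⊕1 = 0
p2 (pos 2,3,6,7): XOR of data positions = 0⊕0⊕1 = 1
p4 (pos 4,5,6,7): XOR of data positions = 1⊕0⊕1 = 0
Codeword: 0100101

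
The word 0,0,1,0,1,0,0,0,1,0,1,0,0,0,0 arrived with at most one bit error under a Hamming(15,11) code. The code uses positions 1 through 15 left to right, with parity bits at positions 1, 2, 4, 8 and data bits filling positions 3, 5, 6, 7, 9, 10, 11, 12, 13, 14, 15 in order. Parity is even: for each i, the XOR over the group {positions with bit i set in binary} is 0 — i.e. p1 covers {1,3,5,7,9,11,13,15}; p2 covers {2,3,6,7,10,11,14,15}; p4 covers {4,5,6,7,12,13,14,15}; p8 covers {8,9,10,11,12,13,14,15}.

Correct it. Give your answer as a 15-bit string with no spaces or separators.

s1 (pos 1,3,5,7,9,11,13,15): 0⊕1⊕1⊕0⊕1⊕1⊕0⊕0 = 0
s2 (pos 2,3,6,7,10,11,14,15): 0⊕1⊕0⊕0⊕0⊕1⊕0⊕0 = 0
s4 (pos 4,5,6,7,12,13,14,15): 0⊕1⊕0⊕0⊕0⊕0⊕0⊕0 = 1
s8 (pos 8,9,10,11,12,13,14,15): 0⊕1⊕0⊕1⊕0⊕0⊕0⊕0 = 0
Syndrome s8…s1 = 0100 → error at position 4.
Flip position 4: 001010001010000 → 001110001010000

001110001010000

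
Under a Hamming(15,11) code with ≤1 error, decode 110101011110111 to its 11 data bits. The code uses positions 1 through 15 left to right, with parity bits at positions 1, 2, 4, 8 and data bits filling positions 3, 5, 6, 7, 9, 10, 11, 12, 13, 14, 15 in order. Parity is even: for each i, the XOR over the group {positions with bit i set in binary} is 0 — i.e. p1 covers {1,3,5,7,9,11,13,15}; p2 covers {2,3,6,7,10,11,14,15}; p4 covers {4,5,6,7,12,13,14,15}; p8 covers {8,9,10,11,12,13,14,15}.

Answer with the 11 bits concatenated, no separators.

s1 (pos 1,3,5,7,9,11,13,15): 1⊕0⊕0⊕0⊕1⊕1⊕1⊕1 = 1
s2 (pos 2,3,6,7,10,11,14,15): 1⊕0⊕1⊕0⊕1⊕1⊕1⊕1 = 0
s4 (pos 4,5,6,7,12,13,14,15): 1⊕0⊕1⊕0⊕0⊕1⊕1⊕1 = 1
s8 (pos 8,9,10,11,12,13,14,15): 1⊕1⊕1⊕1⊕0⊕1⊕1⊕1 = 1
Syndrome s8…s1 = 1101 → error at position 13.
Flip position 13: 110101011110111 → 110101011110011
Read data bits from positions 3,5,6,7,9,10,11,12,13,14,15: 00101110011

00101110011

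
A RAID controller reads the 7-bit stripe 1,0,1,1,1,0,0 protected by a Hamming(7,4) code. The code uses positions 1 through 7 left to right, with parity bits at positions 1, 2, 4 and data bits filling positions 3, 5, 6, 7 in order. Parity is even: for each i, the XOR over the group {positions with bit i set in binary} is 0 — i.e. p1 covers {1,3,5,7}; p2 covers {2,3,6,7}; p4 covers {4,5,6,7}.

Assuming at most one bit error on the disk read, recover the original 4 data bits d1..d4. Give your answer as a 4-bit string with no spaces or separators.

s1 (pos 1,3,5,7): 1⊕1⊕1⊕0 = 1
s2 (pos 2,3,6,7): 0⊕1⊕0⊕0 = 1
s4 (pos 4,5,6,7): 1⊕1⊕0⊕0 = 0
Syndrome s4…s1 = 011 → error at position 3.
Flip position 3: 1011100 → 1001100
Read data bits from positions 3,5,6,7: 0100

0100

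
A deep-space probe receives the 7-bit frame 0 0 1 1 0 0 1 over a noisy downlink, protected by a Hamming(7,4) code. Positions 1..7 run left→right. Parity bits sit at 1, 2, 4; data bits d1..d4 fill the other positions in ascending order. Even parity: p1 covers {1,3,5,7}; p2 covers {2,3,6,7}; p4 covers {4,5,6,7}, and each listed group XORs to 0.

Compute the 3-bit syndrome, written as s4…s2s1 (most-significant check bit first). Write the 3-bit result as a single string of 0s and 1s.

000

s1 (pos 1,3,5,7): 0⊕1⊕0⊕1 = 0
s2 (pos 2,3,6,7): 0⊕1⊕0⊕1 = 0
s4 (pos 4,5,6,7): 1⊕0⊕0⊕1 = 0
Syndrome s4…s1 = 000 → no error.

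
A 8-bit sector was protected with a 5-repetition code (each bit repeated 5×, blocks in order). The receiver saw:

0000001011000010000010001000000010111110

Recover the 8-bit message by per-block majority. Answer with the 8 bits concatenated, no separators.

01000001

Block 1 (00000): 0 ones → 0
Block 2 (01011): 3 ones → 1
Block 3 (00001): 1 one → 0
Block 4 (00000): 0 ones → 0
Block 5 (10001): 2 ones → 0
Block 6 (00000): 0 ones → 0
Block 7 (00101): 2 ones → 0
Block 8 (11110): 4 ones → 1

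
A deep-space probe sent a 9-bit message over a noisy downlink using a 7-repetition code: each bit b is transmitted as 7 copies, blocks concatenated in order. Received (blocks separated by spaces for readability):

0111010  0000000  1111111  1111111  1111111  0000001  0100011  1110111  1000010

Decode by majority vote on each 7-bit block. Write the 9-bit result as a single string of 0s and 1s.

101110010

Block 1 (0111010): 4 ones → 1
Block 2 (0000000): 0 ones → 0
Block 3 (1111111): 7 ones → 1
Block 4 (1111111): 7 ones → 1
Block 5 (1111111): 7 ones → 1
Block 6 (0000001): 1 one → 0
Block 7 (0100011): 3 ones → 0
Block 8 (1110111): 6 ones → 1
Block 9 (1000010): 2 ones → 0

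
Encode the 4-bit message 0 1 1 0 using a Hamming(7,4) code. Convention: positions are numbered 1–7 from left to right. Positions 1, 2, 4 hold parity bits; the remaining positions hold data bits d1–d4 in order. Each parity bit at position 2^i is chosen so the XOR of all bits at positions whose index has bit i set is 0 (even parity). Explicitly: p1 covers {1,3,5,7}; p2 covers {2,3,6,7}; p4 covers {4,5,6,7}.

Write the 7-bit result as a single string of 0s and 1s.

1100110

Place data at non-parity positions: p1 p2 0 p4 1 1 0
p1 (pos 1,3,5,7): XOR of data positions = 0⊕1⊕0 = 1
p2 (pos 2,3,6,7): XOR of data positions = 0⊕1⊕0 = 1
p4 (pos 4,5,6,7): XOR of data positions = 1⊕1⊕0 = 0
Codeword: 1100110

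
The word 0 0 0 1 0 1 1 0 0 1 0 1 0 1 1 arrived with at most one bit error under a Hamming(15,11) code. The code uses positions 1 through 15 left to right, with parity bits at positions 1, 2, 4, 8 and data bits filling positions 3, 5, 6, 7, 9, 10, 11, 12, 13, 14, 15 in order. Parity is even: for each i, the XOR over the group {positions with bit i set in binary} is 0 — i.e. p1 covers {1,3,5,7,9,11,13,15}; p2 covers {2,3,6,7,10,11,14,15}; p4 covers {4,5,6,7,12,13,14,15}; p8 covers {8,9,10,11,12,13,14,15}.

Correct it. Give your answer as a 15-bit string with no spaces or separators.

010101100101011

s1 (pos 1,3,5,7,9,11,13,15): 0⊕0⊕0⊕1⊕0⊕0⊕0⊕1 = 0
s2 (pos 2,3,6,7,10,11,14,15): 0⊕0⊕1⊕1⊕1⊕0⊕1⊕1 = 1
s4 (pos 4,5,6,7,12,13,14,15): 1⊕0⊕1⊕1⊕1⊕0⊕1⊕1 = 0
s8 (pos 8,9,10,11,12,13,14,15): 0⊕0⊕1⊕0⊕1⊕0⊕1⊕1 = 0
Syndrome s8…s1 = 0010 → error at position 2.
Flip position 2: 000101100101011 → 010101100101011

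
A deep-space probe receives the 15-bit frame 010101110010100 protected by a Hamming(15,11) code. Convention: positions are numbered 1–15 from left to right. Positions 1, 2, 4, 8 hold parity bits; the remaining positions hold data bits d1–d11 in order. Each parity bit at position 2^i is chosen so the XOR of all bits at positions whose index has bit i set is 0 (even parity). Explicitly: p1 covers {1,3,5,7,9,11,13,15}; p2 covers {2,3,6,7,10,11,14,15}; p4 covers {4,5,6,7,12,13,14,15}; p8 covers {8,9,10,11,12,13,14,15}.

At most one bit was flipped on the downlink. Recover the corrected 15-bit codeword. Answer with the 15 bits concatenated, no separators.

s1 (pos 1,3,5,7,9,11,13,15): 0⊕0⊕0⊕1⊕0⊕1⊕1⊕0 = 1
s2 (pos 2,3,6,7,10,11,14,15): 1⊕0⊕1⊕1⊕0⊕1⊕0⊕0 = 0
s4 (pos 4,5,6,7,12,13,14,15): 1⊕0⊕1⊕1⊕0⊕1⊕0⊕0 = 0
s8 (pos 8,9,10,11,12,13,14,15): 1⊕0⊕0⊕1⊕0⊕1⊕0⊕0 = 1
Syndrome s8…s1 = 1001 → error at position 9.
Flip position 9: 010101110010100 → 010101111010100

010101111010100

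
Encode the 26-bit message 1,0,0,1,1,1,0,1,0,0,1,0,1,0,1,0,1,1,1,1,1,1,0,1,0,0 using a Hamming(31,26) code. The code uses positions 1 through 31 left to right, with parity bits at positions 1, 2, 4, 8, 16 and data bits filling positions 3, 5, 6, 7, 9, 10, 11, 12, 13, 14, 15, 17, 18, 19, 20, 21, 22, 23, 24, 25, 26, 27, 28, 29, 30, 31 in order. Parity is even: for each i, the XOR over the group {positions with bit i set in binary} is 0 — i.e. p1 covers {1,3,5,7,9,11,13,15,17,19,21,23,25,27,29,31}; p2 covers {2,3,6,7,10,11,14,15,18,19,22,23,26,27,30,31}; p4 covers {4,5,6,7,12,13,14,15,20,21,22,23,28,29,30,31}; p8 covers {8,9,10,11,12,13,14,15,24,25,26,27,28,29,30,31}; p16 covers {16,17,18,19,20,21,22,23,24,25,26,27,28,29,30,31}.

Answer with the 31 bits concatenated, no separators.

0111001111010011010101111110100

Place data at non-parity positions: p1 p2 1 p4 0 0 1 p8 1 1 0 1 0 0 1 p16 0 1 0 1 0 1 1 1 1 1 1 0 1 0 0
p1 (pos 1,3,5,7,9,11,13,15,17,19,21,23,25,27,29,31): XOR of data positions = 1⊕0⊕1⊕1⊕0⊕0⊕1⊕0⊕0⊕0⊕1⊕1⊕1⊕1⊕0 = 0
p2 (pos 2,3,6,7,10,11,14,15,18,19,22,23,26,27,30,31): XOR of data positions = 1⊕0⊕1⊕1⊕0⊕0⊕1⊕1⊕0⊕1⊕1⊕1⊕1⊕0⊕0 = 1
p4 (pos 4,5,6,7,12,13,14,15,20,21,22,23,28,29,30,31): XOR of data positions = 0⊕0⊕1⊕1⊕0⊕0⊕1⊕1⊕0⊕1⊕1⊕0⊕1⊕0⊕0 = 1
p8 (pos 8,9,10,11,12,13,14,15,24,25,26,27,28,29,30,31): XOR of data positions = 1⊕1⊕0⊕1⊕0⊕0⊕1⊕1⊕1⊕1⊕1⊕0⊕1⊕0⊕0 = 1
p16 (pos 16,17,18,19,20,21,22,23,24,25,26,27,28,29,30,31): XOR of data positions = 0⊕1⊕0⊕1⊕0⊕1⊕1⊕1⊕1⊕1⊕1⊕0⊕1⊕0⊕0 = 1
Codeword: 0111001111010011010101111110100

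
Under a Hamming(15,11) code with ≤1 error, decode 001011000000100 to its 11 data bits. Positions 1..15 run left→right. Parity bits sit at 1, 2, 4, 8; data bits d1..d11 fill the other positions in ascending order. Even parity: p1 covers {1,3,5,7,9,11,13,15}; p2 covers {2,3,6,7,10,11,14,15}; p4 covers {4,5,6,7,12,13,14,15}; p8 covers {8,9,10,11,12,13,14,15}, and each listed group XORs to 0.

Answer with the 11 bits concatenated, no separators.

s1 (pos 1,3,5,7,9,11,13,15): 0⊕1⊕1⊕0⊕0⊕0⊕1⊕0 = 1
s2 (pos 2,3,6,7,10,11,14,15): 0⊕1⊕1⊕0⊕0⊕0⊕0⊕0 = 0
s4 (pos 4,5,6,7,12,13,14,15): 0⊕1⊕1⊕0⊕0⊕1⊕0⊕0 = 1
s8 (pos 8,9,10,11,12,13,14,15): 0⊕0⊕0⊕0⊕0⊕1⊕0⊕0 = 1
Syndrome s8…s1 = 1101 → error at position 13.
Flip position 13: 001011000000100 → 001011000000000
Read data bits from positions 3,5,6,7,9,10,11,12,13,14,15: 11100000000

11100000000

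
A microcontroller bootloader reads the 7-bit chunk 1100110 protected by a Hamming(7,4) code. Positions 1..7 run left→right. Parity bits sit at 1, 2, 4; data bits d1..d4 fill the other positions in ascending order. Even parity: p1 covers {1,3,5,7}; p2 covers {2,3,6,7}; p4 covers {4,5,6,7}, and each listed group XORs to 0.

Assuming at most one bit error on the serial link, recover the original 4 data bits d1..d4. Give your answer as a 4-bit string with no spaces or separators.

0110

s1 (pos 1,3,5,7): 1⊕0⊕1⊕0 = 0
s2 (pos 2,3,6,7): 1⊕0⊕1⊕0 = 0
s4 (pos 4,5,6,7): 0⊕1⊕1⊕0 = 0
Syndrome s4…s1 = 000 → no error.
Read data bits from positions 3,5,6,7: 0110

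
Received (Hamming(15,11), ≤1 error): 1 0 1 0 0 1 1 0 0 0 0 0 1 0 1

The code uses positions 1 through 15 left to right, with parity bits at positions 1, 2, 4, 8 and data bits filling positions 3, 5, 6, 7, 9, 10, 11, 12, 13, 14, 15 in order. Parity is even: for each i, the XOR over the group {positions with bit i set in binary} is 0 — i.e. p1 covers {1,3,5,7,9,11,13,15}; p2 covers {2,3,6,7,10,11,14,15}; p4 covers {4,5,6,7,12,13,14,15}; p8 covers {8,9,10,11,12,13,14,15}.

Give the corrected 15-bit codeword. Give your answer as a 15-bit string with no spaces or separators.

s1 (pos 1,3,5,7,9,11,13,15): 1⊕1⊕0⊕1⊕0⊕0⊕1⊕1 = 1
s2 (pos 2,3,6,7,10,11,14,15): 0⊕1⊕1⊕1⊕0⊕0⊕0⊕1 = 0
s4 (pos 4,5,6,7,12,13,14,15): 0⊕0⊕1⊕1⊕0⊕1⊕0⊕1 = 0
s8 (pos 8,9,10,11,12,13,14,15): 0⊕0⊕0⊕0⊕0⊕1⊕0⊕1 = 0
Syndrome s8…s1 = 0001 → error at position 1.
Flip position 1: 101001100000101 → 001001100000101

001001100000101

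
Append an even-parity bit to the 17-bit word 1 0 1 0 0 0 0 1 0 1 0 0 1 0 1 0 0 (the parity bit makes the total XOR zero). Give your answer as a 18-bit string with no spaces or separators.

XOR of the 17 data bits: 1⊕0⊕1⊕0⊕0⊕0⊕0⊕1⊕0⊕1⊕0⊕0⊕1⊕0⊕1⊕0⊕0 = 0
Parity bit = 0 (so all 18 bits XOR to 0).

101000010100101000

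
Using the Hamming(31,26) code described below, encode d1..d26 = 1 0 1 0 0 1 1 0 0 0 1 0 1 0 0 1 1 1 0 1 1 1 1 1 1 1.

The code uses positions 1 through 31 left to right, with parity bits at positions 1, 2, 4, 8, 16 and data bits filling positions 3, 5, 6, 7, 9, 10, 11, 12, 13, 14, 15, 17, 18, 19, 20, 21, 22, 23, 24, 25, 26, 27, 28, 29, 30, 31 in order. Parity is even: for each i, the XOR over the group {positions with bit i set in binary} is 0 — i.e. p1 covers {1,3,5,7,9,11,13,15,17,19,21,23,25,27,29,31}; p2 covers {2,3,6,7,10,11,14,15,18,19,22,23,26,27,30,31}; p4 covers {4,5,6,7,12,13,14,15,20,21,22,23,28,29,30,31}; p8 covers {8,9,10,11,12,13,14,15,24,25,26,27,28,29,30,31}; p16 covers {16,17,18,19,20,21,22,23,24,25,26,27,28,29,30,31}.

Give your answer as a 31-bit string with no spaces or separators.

1011010001100011010011101111111

Place data at non-parity positions: p1 p2 1 p4 0 1 0 p8 0 1 1 0 0 0 1 p16 0 1 0 0 1 1 1 0 1 1 1 1 1 1 1
p1 (pos 1,3,5,7,9,11,13,15,17,19,21,23,25,27,29,31): XOR of data positions = 1⊕0⊕0⊕0⊕1⊕0⊕1⊕0⊕0⊕1⊕1⊕1⊕1⊕1⊕1 = 1
p2 (pos 2,3,6,7,10,11,14,15,18,19,22,23,26,27,30,31): XOR of data positions = 1⊕1⊕0⊕1⊕1⊕0⊕1⊕1⊕0⊕1⊕1⊕1⊕1⊕1⊕1 = 0
p4 (pos 4,5,6,7,12,13,14,15,20,21,22,23,28,29,30,31): XOR of data positions = 0⊕1⊕0⊕0⊕0⊕0⊕1⊕0⊕1⊕1⊕1⊕1⊕1⊕1⊕1 = 1
p8 (pos 8,9,10,11,12,13,14,15,24,25,26,27,28,29,30,31): XOR of data positions = 0⊕1⊕1⊕0⊕0⊕0⊕1⊕0⊕1⊕1⊕1⊕1⊕1⊕1⊕1 = 0
p16 (pos 16,17,18,19,20,21,22,23,24,25,26,27,28,29,30,31): XOR of data positions = 0⊕1⊕0⊕0⊕1⊕1⊕1⊕0⊕1⊕1⊕1⊕1⊕1⊕1⊕1 = 1
Codeword: 1011010001100011010011101111111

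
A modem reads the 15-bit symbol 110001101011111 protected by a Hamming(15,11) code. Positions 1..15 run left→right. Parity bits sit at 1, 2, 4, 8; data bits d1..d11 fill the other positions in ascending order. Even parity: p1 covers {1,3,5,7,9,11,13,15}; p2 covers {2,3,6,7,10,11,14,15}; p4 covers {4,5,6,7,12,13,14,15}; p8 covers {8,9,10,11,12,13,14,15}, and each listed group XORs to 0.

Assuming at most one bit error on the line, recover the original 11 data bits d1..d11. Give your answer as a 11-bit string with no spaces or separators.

s1 (pos 1,3,5,7,9,11,13,15): 1⊕0⊕0⊕1⊕1⊕1⊕1⊕1 = 0
s2 (pos 2,3,6,7,10,11,14,15): 1⊕0⊕1⊕1⊕0⊕1⊕1⊕1 = 0
s4 (pos 4,5,6,7,12,13,14,15): 0⊕0⊕1⊕1⊕1⊕1⊕1⊕1 = 0
s8 (pos 8,9,10,11,12,13,14,15): 0⊕1⊕0⊕1⊕1⊕1⊕1⊕1 = 0
Syndrome s8…s1 = 0000 → no error.
Read data bits from positions 3,5,6,7,9,10,11,12,13,14,15: 00111011111

00111011111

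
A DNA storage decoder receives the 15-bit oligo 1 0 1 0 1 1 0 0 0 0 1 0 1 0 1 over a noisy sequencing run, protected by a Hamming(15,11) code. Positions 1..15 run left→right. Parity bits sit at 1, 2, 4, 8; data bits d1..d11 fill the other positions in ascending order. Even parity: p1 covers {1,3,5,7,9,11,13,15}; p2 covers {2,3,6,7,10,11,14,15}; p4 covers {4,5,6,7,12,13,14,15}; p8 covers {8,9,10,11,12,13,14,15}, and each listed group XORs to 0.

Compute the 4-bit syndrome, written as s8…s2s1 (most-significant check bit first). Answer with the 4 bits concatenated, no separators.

s1 (pos 1,3,5,7,9,11,13,15): 1⊕1⊕1⊕0⊕0⊕1⊕1⊕1 = 0
s2 (pos 2,3,6,7,10,11,14,15): 0⊕1⊕1⊕0⊕0⊕1⊕0⊕1 = 0
s4 (pos 4,5,6,7,12,13,14,15): 0⊕1⊕1⊕0⊕0⊕1⊕0⊕1 = 0
s8 (pos 8,9,10,11,12,13,14,15): 0⊕0⊕0⊕1⊕0⊕1⊕0⊕1 = 1
Syndrome s8…s1 = 1000 → error at position 8.

1000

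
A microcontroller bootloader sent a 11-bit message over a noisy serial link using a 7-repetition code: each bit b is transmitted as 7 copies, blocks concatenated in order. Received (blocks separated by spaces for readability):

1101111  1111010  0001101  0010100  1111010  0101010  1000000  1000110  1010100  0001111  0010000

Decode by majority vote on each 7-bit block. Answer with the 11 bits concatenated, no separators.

11001000010

Block 1 (1101111): 6 ones → 1
Block 2 (1111010): 5 ones → 1
Block 3 (0001101): 3 ones → 0
Block 4 (0010100): 2 ones → 0
Block 5 (1111010): 5 ones → 1
Block 6 (0101010): 3 ones → 0
Block 7 (1000000): 1 one → 0
Block 8 (1000110): 3 ones → 0
Block 9 (1010100): 3 ones → 0
Block 10 (0001111): 4 ones → 1
Block 11 (0010000): 1 one → 0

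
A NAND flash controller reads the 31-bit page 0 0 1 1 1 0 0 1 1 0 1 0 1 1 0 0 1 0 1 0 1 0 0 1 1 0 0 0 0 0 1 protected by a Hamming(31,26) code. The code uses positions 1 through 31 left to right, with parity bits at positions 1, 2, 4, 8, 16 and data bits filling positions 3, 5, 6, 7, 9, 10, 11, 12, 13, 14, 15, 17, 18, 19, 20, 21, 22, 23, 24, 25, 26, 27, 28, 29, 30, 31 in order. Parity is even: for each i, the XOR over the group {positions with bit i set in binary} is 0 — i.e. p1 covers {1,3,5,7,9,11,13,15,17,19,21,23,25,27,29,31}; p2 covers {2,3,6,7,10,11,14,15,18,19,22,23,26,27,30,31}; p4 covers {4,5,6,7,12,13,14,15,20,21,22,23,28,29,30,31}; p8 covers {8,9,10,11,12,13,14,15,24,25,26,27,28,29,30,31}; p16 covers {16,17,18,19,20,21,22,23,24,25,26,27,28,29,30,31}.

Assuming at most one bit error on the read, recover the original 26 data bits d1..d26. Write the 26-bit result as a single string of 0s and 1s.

s1 (pos 1,3,5,7,9,11,13,15,17,19,21,23,25,27,29,31): 0⊕1⊕1⊕0⊕1⊕1⊕1⊕0⊕1⊕1⊕1⊕0⊕1⊕0⊕0⊕1 = 0
s2 (pos 2,3,6,7,10,11,14,15,18,19,22,23,26,27,30,31): 0⊕1⊕0⊕0⊕0⊕1⊕1⊕0⊕0⊕1⊕0⊕0⊕0⊕0⊕0⊕1 = 1
s4 (pos 4,5,6,7,12,13,14,15,20,21,22,23,28,29,30,31): 1⊕1⊕0⊕0⊕0⊕1⊕1⊕0⊕0⊕1⊕0⊕0⊕0⊕0⊕0⊕1 = 0
s8 (pos 8,9,10,11,12,13,14,15,24,25,26,27,28,29,30,31): 1⊕1⊕0⊕1⊕0⊕1⊕1⊕0⊕1⊕1⊕0⊕0⊕0⊕0⊕0⊕1 = 0
s16 (pos 16,17,18,19,20,21,22,23,24,25,26,27,28,29,30,31): 0⊕1⊕0⊕1⊕0⊕1⊕0⊕0⊕1⊕1⊕0⊕0⊕0⊕0⊕0⊕1 = 0
Syndrome s16…s1 = 00010 → error at position 2.
Flip position 2: 0011100110101100101010011000001 → 0111100110101100101010011000001
Read data bits from positions 3,5,6,7,9,10,11,12,13,14,15,17,18,19,20,21,22,23,24,25,26,27,28,29,30,31: 11001010110101010011000001

11001010110101010011000001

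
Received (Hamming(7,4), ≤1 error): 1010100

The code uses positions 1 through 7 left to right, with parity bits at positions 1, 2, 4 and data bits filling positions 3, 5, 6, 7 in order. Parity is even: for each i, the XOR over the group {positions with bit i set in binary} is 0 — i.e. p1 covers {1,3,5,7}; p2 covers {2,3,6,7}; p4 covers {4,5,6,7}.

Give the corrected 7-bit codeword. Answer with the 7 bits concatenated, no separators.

1010101

s1 (pos 1,3,5,7): 1⊕1⊕1⊕0 = 1
s2 (pos 2,3,6,7): 0⊕1⊕0⊕0 = 1
s4 (pos 4,5,6,7): 0⊕1⊕0⊕0 = 1
Syndrome s4…s1 = 111 → error at position 7.
Flip position 7: 1010100 → 1010101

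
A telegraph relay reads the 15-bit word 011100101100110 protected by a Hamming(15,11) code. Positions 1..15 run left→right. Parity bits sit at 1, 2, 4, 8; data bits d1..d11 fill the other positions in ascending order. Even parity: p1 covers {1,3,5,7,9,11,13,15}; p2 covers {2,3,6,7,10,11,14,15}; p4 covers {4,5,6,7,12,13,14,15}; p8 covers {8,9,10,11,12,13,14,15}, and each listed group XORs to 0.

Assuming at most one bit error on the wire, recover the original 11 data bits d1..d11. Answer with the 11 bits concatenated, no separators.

10011100110

s1 (pos 1,3,5,7,9,11,13,15): 0⊕1⊕0⊕1⊕1⊕0⊕1⊕0 = 0
s2 (pos 2,3,6,7,10,11,14,15): 1⊕1⊕0⊕1⊕1⊕0⊕1⊕0 = 1
s4 (pos 4,5,6,7,12,13,14,15): 1⊕0⊕0⊕1⊕0⊕1⊕1⊕0 = 0
s8 (pos 8,9,10,11,12,13,14,15): 0⊕1⊕1⊕0⊕0⊕1⊕1⊕0 = 0
Syndrome s8…s1 = 0010 → error at position 2.
Flip position 2: 011100101100110 → 001100101100110
Read data bits from positions 3,5,6,7,9,10,11,12,13,14,15: 10011100110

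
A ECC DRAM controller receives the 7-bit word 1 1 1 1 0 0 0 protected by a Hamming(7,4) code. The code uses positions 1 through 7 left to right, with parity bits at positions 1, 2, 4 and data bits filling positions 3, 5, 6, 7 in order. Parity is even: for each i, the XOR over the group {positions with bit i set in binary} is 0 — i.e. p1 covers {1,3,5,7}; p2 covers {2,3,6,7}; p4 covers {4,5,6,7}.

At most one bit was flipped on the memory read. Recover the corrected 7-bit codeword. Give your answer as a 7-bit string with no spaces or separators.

1110000

s1 (pos 1,3,5,7): 1⊕1⊕0⊕0 = 0
s2 (pos 2,3,6,7): 1⊕1⊕0⊕0 = 0
s4 (pos 4,5,6,7): 1⊕0⊕0⊕0 = 1
Syndrome s4…s1 = 100 → error at position 4.
Flip position 4: 1111000 → 1110000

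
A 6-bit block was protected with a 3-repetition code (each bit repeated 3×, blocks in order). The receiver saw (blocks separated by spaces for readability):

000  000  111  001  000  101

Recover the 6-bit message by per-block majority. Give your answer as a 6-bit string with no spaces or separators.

001001

Block 1 (000): 0 ones → 0
Block 2 (000): 0 ones → 0
Block 3 (111): 3 ones → 1
Block 4 (001): 1 one → 0
Block 5 (000): 0 ones → 0
Block 6 (101): 2 ones → 1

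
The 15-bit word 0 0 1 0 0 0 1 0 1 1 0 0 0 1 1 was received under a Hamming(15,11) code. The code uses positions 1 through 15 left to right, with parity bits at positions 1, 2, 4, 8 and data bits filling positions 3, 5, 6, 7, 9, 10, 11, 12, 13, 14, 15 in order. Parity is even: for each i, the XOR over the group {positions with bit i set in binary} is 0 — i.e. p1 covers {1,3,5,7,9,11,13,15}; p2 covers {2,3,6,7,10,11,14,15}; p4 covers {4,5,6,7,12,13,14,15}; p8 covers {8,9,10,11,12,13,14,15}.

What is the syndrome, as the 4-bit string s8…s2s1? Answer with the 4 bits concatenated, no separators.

s1 (pos 1,3,5,7,9,11,13,15): 0⊕1⊕0⊕1⊕1⊕0⊕0⊕1 = 0
s2 (pos 2,3,6,7,10,11,14,15): 0⊕1⊕0⊕1⊕1⊕0⊕1⊕1 = 1
s4 (pos 4,5,6,7,12,13,14,15): 0⊕0⊕0⊕1⊕0⊕0⊕1⊕1 = 1
s8 (pos 8,9,10,11,12,13,14,15): 0⊕1⊕1⊕0⊕0⊕0⊕1⊕1 = 0
Syndrome s8…s1 = 0110 → error at position 6.

0110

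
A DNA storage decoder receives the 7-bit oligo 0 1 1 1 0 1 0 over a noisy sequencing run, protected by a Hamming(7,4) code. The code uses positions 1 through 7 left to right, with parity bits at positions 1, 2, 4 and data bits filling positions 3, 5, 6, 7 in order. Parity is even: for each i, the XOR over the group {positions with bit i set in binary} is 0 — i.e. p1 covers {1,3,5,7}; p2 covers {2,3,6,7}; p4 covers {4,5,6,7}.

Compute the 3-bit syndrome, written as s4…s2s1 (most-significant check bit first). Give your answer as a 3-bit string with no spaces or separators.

011

s1 (pos 1,3,5,7): 0⊕1⊕0⊕0 = 1
s2 (pos 2,3,6,7): 1⊕1⊕1⊕0 = 1
s4 (pos 4,5,6,7): 1⊕0⊕1⊕0 = 0
Syndrome s4…s1 = 011 → error at position 3.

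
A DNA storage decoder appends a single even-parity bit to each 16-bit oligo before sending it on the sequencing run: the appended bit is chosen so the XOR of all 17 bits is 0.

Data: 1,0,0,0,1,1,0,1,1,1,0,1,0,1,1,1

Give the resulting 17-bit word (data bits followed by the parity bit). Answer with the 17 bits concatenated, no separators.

XOR of the 16 data bits: 1⊕0⊕0⊕0⊕1⊕1⊕0⊕1⊕1⊕1⊕0⊕1⊕0⊕1⊕1⊕1 = 0
Parity bit = 0 (so all 17 bits XOR to 0).

10001101110101110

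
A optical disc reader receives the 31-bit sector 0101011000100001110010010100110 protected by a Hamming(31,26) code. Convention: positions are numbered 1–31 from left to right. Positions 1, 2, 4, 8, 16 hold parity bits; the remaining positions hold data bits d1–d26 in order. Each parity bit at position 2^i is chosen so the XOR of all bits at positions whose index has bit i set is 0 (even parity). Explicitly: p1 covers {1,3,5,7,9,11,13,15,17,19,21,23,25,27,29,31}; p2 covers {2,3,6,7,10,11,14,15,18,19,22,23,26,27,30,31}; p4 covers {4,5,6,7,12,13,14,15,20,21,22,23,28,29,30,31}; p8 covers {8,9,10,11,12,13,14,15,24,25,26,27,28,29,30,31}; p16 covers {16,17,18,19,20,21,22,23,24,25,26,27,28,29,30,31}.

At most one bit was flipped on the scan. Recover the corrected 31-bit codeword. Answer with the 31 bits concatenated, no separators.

s1 (pos 1,3,5,7,9,11,13,15,17,19,21,23,25,27,29,31): 0⊕0⊕0⊕1⊕0⊕1⊕0⊕0⊕1⊕0⊕1⊕0⊕0⊕0⊕1⊕0 = 1
s2 (pos 2,3,6,7,10,11,14,15,18,19,22,23,26,27,30,31): 1⊕0⊕1⊕1⊕0⊕1⊕0⊕0⊕1⊕0⊕0⊕0⊕1⊕0⊕1⊕0 = 1
s4 (pos 4,5,6,7,12,13,14,15,20,21,22,23,28,29,30,31): 1⊕0⊕1⊕1⊕0⊕0⊕0⊕0⊕0⊕1⊕0⊕0⊕0⊕1⊕1⊕0 = 0
s8 (pos 8,9,10,11,12,13,14,15,24,25,26,27,28,29,30,31): 0⊕0⊕0⊕1⊕0⊕0⊕0⊕0⊕1⊕0⊕1⊕0⊕0⊕1⊕1⊕0 = 1
s16 (pos 16,17,18,19,20,21,22,23,24,25,26,27,28,29,30,31): 1⊕1⊕1⊕0⊕0⊕1⊕0⊕0⊕1⊕0⊕1⊕0⊕0⊕1⊕1⊕0 = 0
Syndrome s16…s1 = 01011 → error at position 11.
Flip position 11: 0101011000100001110010010100110 → 0101011000000001110010010100110

0101011000000001110010010100110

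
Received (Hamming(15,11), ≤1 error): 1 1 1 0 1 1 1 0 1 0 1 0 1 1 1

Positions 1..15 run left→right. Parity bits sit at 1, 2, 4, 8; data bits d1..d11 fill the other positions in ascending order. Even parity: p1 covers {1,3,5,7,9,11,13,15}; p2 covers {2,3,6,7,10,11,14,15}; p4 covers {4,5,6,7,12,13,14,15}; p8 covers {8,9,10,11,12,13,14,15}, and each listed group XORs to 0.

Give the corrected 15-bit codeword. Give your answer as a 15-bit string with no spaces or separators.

s1 (pos 1,3,5,7,9,11,13,15): 1⊕1⊕1⊕1⊕1⊕1⊕1⊕1 = 0
s2 (pos 2,3,6,7,10,11,14,15): 1⊕1⊕1⊕1⊕0⊕1⊕1⊕1 = 1
s4 (pos 4,5,6,7,12,13,14,15): 0⊕1⊕1⊕1⊕0⊕1⊕1⊕1 = 0
s8 (pos 8,9,10,11,12,13,14,15): 0⊕1⊕0⊕1⊕0⊕1⊕1⊕1 = 1
Syndrome s8…s1 = 1010 → error at position 10.
Flip position 10: 111011101010111 → 111011101110111

111011101110111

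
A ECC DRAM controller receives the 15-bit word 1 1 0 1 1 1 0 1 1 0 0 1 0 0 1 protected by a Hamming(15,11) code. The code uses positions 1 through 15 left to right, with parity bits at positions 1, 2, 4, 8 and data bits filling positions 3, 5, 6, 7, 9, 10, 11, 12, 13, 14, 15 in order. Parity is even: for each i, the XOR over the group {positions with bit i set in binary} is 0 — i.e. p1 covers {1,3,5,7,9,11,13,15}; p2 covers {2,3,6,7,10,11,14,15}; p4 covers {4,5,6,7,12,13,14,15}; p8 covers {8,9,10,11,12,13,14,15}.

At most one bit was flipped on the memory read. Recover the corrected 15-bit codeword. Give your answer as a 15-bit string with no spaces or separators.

s1 (pos 1,3,5,7,9,11,13,15): 1⊕0⊕1⊕0⊕1⊕0⊕0⊕1 = 0
s2 (pos 2,3,6,7,10,11,14,15): 1⊕0⊕1⊕0⊕0⊕0⊕0⊕1 = 1
s4 (pos 4,5,6,7,12,13,14,15): 1⊕1⊕1⊕0⊕1⊕0⊕0⊕1 = 1
s8 (pos 8,9,10,11,12,13,14,15): 1⊕1⊕0⊕0⊕1⊕0⊕0⊕1 = 0
Syndrome s8…s1 = 0110 → error at position 6.
Flip position 6: 110111011001001 → 110110011001001

110110011001001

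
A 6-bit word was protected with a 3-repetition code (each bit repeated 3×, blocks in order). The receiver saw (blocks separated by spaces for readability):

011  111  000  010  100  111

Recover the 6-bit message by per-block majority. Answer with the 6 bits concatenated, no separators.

Block 1 (011): 2 ones → 1
Block 2 (111): 3 ones → 1
Block 3 (000): 0 ones → 0
Block 4 (010): 1 one → 0
Block 5 (100): 1 one → 0
Block 6 (111): 3 ones → 1

110001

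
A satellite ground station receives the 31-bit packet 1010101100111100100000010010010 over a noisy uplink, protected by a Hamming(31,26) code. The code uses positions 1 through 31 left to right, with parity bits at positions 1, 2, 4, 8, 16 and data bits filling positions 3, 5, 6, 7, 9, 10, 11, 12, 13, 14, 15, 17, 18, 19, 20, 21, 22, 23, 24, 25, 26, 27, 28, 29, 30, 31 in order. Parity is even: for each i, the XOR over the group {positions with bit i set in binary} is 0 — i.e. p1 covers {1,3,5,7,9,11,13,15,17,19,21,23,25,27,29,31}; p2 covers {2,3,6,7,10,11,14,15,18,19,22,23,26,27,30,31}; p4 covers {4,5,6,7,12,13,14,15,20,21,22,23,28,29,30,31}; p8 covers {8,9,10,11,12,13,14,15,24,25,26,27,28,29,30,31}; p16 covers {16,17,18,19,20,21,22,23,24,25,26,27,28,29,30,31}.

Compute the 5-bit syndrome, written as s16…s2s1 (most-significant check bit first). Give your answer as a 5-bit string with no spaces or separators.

00000

s1 (pos 1,3,5,7,9,11,13,15,17,19,21,23,25,27,29,31): 1⊕1⊕1⊕1⊕0⊕1⊕1⊕0⊕1⊕0⊕0⊕0⊕0⊕1⊕0⊕0 = 0
s2 (pos 2,3,6,7,10,11,14,15,18,19,22,23,26,27,30,31): 0⊕1⊕0⊕1⊕0⊕1⊕1⊕0⊕0⊕0⊕0⊕0⊕0⊕1⊕1⊕0 = 0
s4 (pos 4,5,6,7,12,13,14,15,20,21,22,23,28,29,30,31): 0⊕1⊕0⊕1⊕1⊕1⊕1⊕0⊕0⊕0⊕0⊕0⊕0⊕0⊕1⊕0 = 0
s8 (pos 8,9,10,11,12,13,14,15,24,25,26,27,28,29,30,31): 1⊕0⊕0⊕1⊕1⊕1⊕1⊕0⊕1⊕0⊕0⊕1⊕0⊕0⊕1⊕0 = 0
s16 (pos 16,17,18,19,20,21,22,23,24,25,26,27,28,29,30,31): 0⊕1⊕0⊕0⊕0⊕0⊕0⊕0⊕1⊕0⊕0⊕1⊕0⊕0⊕1⊕0 = 0
Syndrome s16…s1 = 00000 → no error.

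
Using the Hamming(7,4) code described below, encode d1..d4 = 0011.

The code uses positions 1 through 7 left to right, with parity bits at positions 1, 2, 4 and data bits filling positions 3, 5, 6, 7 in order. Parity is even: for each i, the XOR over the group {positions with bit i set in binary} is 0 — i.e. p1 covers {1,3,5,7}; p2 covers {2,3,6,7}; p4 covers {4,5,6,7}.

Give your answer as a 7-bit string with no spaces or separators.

1000011

Place data at non-parity positions: p1 p2 0 p4 0 1 1
p1 (pos 1,3,5,7): XOR of data positions = 0⊕0⊕1 = 1
p2 (pos 2,3,6,7): XOR of data positions = 0⊕1⊕1 = 0
p4 (pos 4,5,6,7): XOR of data positions = 0⊕1⊕1 = 0
Codeword: 1000011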